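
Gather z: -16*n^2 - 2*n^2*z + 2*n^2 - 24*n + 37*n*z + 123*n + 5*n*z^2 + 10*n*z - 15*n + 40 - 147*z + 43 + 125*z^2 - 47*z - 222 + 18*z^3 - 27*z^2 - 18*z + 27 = -14*n^2 + 84*n + 18*z^3 + z^2*(5*n + 98) + z*(-2*n^2 + 47*n - 212) - 112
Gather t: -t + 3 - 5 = -t - 2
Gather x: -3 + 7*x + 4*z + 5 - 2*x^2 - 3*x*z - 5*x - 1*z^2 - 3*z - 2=-2*x^2 + x*(2 - 3*z) - z^2 + z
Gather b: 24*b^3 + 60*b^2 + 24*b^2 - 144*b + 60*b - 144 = 24*b^3 + 84*b^2 - 84*b - 144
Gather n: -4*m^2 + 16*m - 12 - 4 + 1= -4*m^2 + 16*m - 15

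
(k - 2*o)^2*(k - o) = k^3 - 5*k^2*o + 8*k*o^2 - 4*o^3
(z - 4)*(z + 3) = z^2 - z - 12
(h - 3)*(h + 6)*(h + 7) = h^3 + 10*h^2 + 3*h - 126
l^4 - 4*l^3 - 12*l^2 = l^2*(l - 6)*(l + 2)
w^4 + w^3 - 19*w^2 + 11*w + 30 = (w - 3)*(w - 2)*(w + 1)*(w + 5)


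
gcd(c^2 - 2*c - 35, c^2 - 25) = c + 5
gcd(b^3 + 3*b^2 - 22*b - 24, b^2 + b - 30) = b + 6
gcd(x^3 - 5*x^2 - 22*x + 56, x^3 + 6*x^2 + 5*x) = 1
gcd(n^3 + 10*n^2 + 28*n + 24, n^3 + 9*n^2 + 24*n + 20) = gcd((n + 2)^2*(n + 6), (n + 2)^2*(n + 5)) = n^2 + 4*n + 4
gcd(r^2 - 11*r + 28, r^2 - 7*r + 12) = r - 4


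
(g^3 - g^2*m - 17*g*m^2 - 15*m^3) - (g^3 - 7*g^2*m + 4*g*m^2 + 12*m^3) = 6*g^2*m - 21*g*m^2 - 27*m^3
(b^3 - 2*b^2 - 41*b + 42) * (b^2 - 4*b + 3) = b^5 - 6*b^4 - 30*b^3 + 200*b^2 - 291*b + 126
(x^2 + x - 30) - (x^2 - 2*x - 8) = 3*x - 22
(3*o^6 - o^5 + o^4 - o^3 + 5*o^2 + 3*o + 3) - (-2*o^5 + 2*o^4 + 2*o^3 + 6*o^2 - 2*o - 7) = 3*o^6 + o^5 - o^4 - 3*o^3 - o^2 + 5*o + 10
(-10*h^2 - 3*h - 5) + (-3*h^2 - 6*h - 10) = -13*h^2 - 9*h - 15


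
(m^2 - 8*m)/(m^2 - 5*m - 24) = m/(m + 3)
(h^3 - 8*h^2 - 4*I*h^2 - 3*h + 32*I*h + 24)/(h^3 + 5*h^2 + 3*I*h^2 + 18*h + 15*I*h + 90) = (h^2 - h*(8 + I) + 8*I)/(h^2 + h*(5 + 6*I) + 30*I)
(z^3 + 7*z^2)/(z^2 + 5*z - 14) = z^2/(z - 2)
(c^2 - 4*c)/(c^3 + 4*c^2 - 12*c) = (c - 4)/(c^2 + 4*c - 12)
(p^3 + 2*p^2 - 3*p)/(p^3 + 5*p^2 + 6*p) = (p - 1)/(p + 2)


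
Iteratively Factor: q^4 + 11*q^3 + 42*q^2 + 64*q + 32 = (q + 1)*(q^3 + 10*q^2 + 32*q + 32) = (q + 1)*(q + 4)*(q^2 + 6*q + 8) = (q + 1)*(q + 4)^2*(q + 2)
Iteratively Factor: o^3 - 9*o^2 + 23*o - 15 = (o - 3)*(o^2 - 6*o + 5) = (o - 3)*(o - 1)*(o - 5)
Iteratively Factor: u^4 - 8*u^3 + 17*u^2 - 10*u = (u - 5)*(u^3 - 3*u^2 + 2*u) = u*(u - 5)*(u^2 - 3*u + 2) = u*(u - 5)*(u - 2)*(u - 1)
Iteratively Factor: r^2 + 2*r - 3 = (r - 1)*(r + 3)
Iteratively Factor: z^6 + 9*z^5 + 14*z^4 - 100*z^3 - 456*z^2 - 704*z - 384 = (z + 2)*(z^5 + 7*z^4 - 100*z^2 - 256*z - 192) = (z + 2)^2*(z^4 + 5*z^3 - 10*z^2 - 80*z - 96) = (z + 2)^2*(z + 3)*(z^3 + 2*z^2 - 16*z - 32) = (z + 2)^3*(z + 3)*(z^2 - 16) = (z - 4)*(z + 2)^3*(z + 3)*(z + 4)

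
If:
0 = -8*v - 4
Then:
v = -1/2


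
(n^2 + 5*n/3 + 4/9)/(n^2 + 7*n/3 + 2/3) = (n + 4/3)/(n + 2)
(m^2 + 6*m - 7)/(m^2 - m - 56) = (m - 1)/(m - 8)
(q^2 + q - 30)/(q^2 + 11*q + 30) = (q - 5)/(q + 5)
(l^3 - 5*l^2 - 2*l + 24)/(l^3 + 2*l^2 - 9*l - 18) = (l - 4)/(l + 3)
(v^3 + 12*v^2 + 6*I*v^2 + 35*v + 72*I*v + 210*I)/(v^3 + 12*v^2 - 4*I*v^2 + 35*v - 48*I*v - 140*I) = (v + 6*I)/(v - 4*I)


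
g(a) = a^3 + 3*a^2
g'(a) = 3*a^2 + 6*a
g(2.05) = 21.22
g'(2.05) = 24.91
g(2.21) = 25.45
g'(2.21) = 27.91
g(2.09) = 22.23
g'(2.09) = 25.64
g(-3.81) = -11.76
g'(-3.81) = 20.69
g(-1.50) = 3.38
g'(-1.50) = -2.25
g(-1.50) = 3.38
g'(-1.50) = -2.25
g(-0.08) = 0.02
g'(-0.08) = -0.46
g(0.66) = 1.59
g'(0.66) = 5.27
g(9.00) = 972.00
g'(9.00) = 297.00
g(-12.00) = -1296.00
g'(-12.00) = 360.00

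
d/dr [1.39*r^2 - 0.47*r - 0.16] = 2.78*r - 0.47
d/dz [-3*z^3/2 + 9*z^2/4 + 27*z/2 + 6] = -9*z^2/2 + 9*z/2 + 27/2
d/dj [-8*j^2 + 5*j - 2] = 5 - 16*j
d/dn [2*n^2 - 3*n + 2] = 4*n - 3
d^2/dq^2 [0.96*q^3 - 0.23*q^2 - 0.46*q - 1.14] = 5.76*q - 0.46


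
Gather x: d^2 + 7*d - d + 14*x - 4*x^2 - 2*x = d^2 + 6*d - 4*x^2 + 12*x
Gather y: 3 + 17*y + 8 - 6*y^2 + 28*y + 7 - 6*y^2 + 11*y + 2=-12*y^2 + 56*y + 20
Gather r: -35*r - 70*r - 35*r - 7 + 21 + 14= 28 - 140*r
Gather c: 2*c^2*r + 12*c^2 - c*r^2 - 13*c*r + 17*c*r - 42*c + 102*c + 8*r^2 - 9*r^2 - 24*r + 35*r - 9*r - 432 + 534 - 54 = c^2*(2*r + 12) + c*(-r^2 + 4*r + 60) - r^2 + 2*r + 48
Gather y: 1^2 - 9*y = 1 - 9*y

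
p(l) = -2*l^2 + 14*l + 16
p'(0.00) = 14.00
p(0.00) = 16.00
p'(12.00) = -34.00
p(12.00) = -104.00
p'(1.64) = 7.44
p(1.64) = 33.58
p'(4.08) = -2.32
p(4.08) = 39.83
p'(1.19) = 9.24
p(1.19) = 29.83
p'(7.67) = -16.68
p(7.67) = 5.72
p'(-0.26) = 15.04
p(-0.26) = 12.22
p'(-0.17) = 14.68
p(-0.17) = 13.56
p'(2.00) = 6.00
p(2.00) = 36.00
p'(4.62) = -4.48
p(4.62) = 37.99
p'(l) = 14 - 4*l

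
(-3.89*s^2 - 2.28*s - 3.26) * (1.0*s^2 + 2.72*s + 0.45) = -3.89*s^4 - 12.8608*s^3 - 11.2121*s^2 - 9.8932*s - 1.467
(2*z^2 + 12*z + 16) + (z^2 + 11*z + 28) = 3*z^2 + 23*z + 44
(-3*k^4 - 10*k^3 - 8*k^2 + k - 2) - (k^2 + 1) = -3*k^4 - 10*k^3 - 9*k^2 + k - 3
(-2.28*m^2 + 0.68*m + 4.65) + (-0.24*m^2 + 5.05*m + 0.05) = -2.52*m^2 + 5.73*m + 4.7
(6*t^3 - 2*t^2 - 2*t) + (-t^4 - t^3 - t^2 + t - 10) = -t^4 + 5*t^3 - 3*t^2 - t - 10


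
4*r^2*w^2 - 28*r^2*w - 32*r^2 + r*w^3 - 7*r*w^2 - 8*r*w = (4*r + w)*(w - 8)*(r*w + r)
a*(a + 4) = a^2 + 4*a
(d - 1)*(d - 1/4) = d^2 - 5*d/4 + 1/4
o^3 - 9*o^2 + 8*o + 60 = (o - 6)*(o - 5)*(o + 2)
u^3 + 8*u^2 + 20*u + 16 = (u + 2)^2*(u + 4)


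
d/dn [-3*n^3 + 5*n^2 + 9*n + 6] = -9*n^2 + 10*n + 9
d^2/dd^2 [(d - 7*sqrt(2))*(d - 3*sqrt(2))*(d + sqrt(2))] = 6*d - 18*sqrt(2)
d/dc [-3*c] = -3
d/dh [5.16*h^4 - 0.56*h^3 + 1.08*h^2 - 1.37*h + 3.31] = 20.64*h^3 - 1.68*h^2 + 2.16*h - 1.37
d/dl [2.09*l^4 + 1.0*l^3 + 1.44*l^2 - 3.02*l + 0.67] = 8.36*l^3 + 3.0*l^2 + 2.88*l - 3.02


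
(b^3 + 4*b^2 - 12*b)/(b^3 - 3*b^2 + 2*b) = (b + 6)/(b - 1)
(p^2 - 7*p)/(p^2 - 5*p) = (p - 7)/(p - 5)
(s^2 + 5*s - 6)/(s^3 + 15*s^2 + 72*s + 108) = (s - 1)/(s^2 + 9*s + 18)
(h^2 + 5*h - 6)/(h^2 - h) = (h + 6)/h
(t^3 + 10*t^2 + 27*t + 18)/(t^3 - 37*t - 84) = (t^2 + 7*t + 6)/(t^2 - 3*t - 28)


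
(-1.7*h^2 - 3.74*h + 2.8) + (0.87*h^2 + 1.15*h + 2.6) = -0.83*h^2 - 2.59*h + 5.4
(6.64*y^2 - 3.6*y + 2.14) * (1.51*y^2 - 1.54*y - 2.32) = 10.0264*y^4 - 15.6616*y^3 - 6.6294*y^2 + 5.0564*y - 4.9648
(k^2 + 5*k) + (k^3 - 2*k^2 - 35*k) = k^3 - k^2 - 30*k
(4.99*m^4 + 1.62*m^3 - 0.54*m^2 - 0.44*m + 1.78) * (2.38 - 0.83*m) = -4.1417*m^5 + 10.5316*m^4 + 4.3038*m^3 - 0.92*m^2 - 2.5246*m + 4.2364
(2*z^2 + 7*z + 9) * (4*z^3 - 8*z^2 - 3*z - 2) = 8*z^5 + 12*z^4 - 26*z^3 - 97*z^2 - 41*z - 18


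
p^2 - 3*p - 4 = (p - 4)*(p + 1)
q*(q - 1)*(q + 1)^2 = q^4 + q^3 - q^2 - q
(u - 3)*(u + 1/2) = u^2 - 5*u/2 - 3/2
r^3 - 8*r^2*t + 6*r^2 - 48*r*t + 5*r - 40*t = (r + 1)*(r + 5)*(r - 8*t)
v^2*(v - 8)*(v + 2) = v^4 - 6*v^3 - 16*v^2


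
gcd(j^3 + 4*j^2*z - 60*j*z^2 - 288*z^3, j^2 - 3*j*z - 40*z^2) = -j + 8*z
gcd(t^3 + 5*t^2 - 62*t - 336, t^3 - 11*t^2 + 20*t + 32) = t - 8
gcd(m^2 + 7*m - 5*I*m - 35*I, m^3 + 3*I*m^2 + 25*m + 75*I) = m - 5*I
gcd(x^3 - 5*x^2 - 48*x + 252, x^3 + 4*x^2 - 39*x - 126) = x^2 + x - 42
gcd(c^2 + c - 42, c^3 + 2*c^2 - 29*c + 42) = c + 7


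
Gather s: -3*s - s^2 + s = -s^2 - 2*s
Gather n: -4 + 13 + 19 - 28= 0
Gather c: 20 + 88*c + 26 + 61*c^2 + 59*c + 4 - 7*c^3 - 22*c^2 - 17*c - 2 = -7*c^3 + 39*c^2 + 130*c + 48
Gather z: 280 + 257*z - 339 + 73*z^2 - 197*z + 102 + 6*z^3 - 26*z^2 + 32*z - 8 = 6*z^3 + 47*z^2 + 92*z + 35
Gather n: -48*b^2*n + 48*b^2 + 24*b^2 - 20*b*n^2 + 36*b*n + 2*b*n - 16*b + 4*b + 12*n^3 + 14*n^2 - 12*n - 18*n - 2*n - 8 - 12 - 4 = 72*b^2 - 12*b + 12*n^3 + n^2*(14 - 20*b) + n*(-48*b^2 + 38*b - 32) - 24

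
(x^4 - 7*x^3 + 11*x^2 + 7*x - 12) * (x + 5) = x^5 - 2*x^4 - 24*x^3 + 62*x^2 + 23*x - 60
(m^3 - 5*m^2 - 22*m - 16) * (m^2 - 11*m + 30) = m^5 - 16*m^4 + 63*m^3 + 76*m^2 - 484*m - 480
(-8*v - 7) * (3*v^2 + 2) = -24*v^3 - 21*v^2 - 16*v - 14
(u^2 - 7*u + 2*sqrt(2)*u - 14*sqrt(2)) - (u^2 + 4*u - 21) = -11*u + 2*sqrt(2)*u - 14*sqrt(2) + 21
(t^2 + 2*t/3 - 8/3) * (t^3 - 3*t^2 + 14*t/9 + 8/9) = t^5 - 7*t^4/3 - 28*t^3/9 + 268*t^2/27 - 32*t/9 - 64/27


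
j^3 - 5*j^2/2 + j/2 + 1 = (j - 2)*(j - 1)*(j + 1/2)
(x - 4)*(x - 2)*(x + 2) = x^3 - 4*x^2 - 4*x + 16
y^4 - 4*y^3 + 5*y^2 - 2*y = y*(y - 2)*(y - 1)^2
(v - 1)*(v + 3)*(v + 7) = v^3 + 9*v^2 + 11*v - 21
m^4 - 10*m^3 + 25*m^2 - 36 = (m - 6)*(m - 3)*(m - 2)*(m + 1)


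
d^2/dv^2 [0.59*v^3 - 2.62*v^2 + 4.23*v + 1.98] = 3.54*v - 5.24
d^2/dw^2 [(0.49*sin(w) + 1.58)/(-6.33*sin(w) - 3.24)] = (53.259354*sin(w)^2 - 27.260712*sin(w) - 106.518708)/(253.636137*sin(w)^3 + 389.469708*sin(w)^2 + 199.349424*sin(w) + 34.012224)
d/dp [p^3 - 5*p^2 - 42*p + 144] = 3*p^2 - 10*p - 42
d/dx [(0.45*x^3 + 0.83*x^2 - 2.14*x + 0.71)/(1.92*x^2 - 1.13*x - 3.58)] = (0.864*x^4 - 1.017*x^3 - 1.6621*x^2 - 8.6692*x + 8.4635)/(3.6864*x^4 - 4.3392*x^3 - 12.4703*x^2 + 8.0908*x + 12.8164)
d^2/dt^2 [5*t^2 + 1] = 10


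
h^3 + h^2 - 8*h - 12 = (h - 3)*(h + 2)^2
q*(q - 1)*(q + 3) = q^3 + 2*q^2 - 3*q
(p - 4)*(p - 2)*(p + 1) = p^3 - 5*p^2 + 2*p + 8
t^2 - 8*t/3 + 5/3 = (t - 5/3)*(t - 1)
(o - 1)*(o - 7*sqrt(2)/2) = o^2 - 7*sqrt(2)*o/2 - o + 7*sqrt(2)/2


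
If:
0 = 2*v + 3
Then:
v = -3/2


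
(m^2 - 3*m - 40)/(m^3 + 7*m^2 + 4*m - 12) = (m^2 - 3*m - 40)/(m^3 + 7*m^2 + 4*m - 12)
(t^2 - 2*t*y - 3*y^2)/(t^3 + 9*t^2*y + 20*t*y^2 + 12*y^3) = (t - 3*y)/(t^2 + 8*t*y + 12*y^2)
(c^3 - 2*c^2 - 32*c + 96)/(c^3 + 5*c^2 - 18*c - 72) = (c - 4)/(c + 3)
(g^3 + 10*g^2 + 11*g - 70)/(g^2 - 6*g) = (g^3 + 10*g^2 + 11*g - 70)/(g*(g - 6))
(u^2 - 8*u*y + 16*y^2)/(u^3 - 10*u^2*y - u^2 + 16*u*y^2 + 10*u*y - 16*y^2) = (u^2 - 8*u*y + 16*y^2)/(u^3 - 10*u^2*y - u^2 + 16*u*y^2 + 10*u*y - 16*y^2)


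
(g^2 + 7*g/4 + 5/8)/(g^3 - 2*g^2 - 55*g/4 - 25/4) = (4*g + 5)/(2*(2*g^2 - 5*g - 25))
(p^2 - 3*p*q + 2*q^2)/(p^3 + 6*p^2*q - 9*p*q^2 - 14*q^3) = (p - q)/(p^2 + 8*p*q + 7*q^2)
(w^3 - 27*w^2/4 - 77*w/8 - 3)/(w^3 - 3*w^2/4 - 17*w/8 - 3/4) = (w - 8)/(w - 2)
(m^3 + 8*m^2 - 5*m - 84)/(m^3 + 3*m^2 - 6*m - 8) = (m^2 + 4*m - 21)/(m^2 - m - 2)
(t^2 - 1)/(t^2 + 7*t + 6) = (t - 1)/(t + 6)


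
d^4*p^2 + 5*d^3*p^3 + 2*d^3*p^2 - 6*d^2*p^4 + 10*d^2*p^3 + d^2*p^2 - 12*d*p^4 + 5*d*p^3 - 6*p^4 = (d - p)*(d + 6*p)*(d*p + p)^2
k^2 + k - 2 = (k - 1)*(k + 2)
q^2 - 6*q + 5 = (q - 5)*(q - 1)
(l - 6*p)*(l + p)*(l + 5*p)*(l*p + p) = l^4*p + l^3*p - 31*l^2*p^3 - 30*l*p^4 - 31*l*p^3 - 30*p^4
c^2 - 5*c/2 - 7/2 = (c - 7/2)*(c + 1)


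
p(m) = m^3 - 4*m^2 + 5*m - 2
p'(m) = 3*m^2 - 8*m + 5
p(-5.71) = -347.14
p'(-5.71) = 148.49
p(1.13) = -0.01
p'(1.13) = -0.21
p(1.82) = -0.12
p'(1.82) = 0.38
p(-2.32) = -47.62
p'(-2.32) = 39.71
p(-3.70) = -125.91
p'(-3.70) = 75.67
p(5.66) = 79.48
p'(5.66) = 55.83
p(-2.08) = -38.70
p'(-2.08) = 34.62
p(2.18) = 0.25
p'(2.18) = 1.82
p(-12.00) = -2366.00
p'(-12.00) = 533.00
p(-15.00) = -4352.00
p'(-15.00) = 800.00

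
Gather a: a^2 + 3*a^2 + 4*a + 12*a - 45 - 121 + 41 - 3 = 4*a^2 + 16*a - 128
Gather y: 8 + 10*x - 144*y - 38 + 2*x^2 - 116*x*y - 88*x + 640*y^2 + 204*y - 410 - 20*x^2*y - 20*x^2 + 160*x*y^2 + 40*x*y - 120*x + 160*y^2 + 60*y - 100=-18*x^2 - 198*x + y^2*(160*x + 800) + y*(-20*x^2 - 76*x + 120) - 540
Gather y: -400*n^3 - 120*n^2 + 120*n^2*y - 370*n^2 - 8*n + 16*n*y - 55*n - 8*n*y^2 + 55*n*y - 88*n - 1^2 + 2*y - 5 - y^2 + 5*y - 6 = -400*n^3 - 490*n^2 - 151*n + y^2*(-8*n - 1) + y*(120*n^2 + 71*n + 7) - 12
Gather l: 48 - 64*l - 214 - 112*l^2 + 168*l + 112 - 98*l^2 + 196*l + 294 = -210*l^2 + 300*l + 240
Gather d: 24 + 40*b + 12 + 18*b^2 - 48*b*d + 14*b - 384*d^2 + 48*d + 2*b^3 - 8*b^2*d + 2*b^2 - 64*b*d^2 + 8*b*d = 2*b^3 + 20*b^2 + 54*b + d^2*(-64*b - 384) + d*(-8*b^2 - 40*b + 48) + 36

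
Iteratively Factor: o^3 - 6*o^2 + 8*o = (o)*(o^2 - 6*o + 8) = o*(o - 4)*(o - 2)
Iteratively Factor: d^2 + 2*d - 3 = (d - 1)*(d + 3)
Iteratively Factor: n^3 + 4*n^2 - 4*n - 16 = (n + 2)*(n^2 + 2*n - 8) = (n - 2)*(n + 2)*(n + 4)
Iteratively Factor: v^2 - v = (v - 1)*(v)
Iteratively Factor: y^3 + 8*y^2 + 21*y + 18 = (y + 3)*(y^2 + 5*y + 6) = (y + 2)*(y + 3)*(y + 3)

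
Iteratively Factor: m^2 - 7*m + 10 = (m - 2)*(m - 5)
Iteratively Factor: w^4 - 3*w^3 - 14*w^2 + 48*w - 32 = (w - 1)*(w^3 - 2*w^2 - 16*w + 32) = (w - 2)*(w - 1)*(w^2 - 16) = (w - 4)*(w - 2)*(w - 1)*(w + 4)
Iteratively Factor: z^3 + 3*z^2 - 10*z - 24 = (z - 3)*(z^2 + 6*z + 8) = (z - 3)*(z + 4)*(z + 2)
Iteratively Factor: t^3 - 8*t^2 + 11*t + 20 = (t - 4)*(t^2 - 4*t - 5) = (t - 4)*(t + 1)*(t - 5)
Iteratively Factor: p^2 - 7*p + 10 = (p - 2)*(p - 5)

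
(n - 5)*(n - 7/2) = n^2 - 17*n/2 + 35/2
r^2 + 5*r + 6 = (r + 2)*(r + 3)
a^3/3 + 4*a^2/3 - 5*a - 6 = (a/3 + 1/3)*(a - 3)*(a + 6)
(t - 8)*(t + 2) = t^2 - 6*t - 16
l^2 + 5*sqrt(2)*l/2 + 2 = (l + sqrt(2)/2)*(l + 2*sqrt(2))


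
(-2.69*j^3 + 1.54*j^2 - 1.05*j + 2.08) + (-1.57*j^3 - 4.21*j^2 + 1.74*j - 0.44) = -4.26*j^3 - 2.67*j^2 + 0.69*j + 1.64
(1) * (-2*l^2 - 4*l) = -2*l^2 - 4*l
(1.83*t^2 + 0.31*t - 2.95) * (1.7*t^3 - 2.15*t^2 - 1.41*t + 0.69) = 3.111*t^5 - 3.4075*t^4 - 8.2618*t^3 + 7.1681*t^2 + 4.3734*t - 2.0355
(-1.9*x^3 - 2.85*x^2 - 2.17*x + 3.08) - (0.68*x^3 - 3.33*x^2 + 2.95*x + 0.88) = -2.58*x^3 + 0.48*x^2 - 5.12*x + 2.2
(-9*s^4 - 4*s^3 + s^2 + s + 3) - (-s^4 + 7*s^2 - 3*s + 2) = -8*s^4 - 4*s^3 - 6*s^2 + 4*s + 1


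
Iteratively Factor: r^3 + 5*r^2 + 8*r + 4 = (r + 1)*(r^2 + 4*r + 4) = (r + 1)*(r + 2)*(r + 2)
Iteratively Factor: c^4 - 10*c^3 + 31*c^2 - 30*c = (c - 3)*(c^3 - 7*c^2 + 10*c) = c*(c - 3)*(c^2 - 7*c + 10) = c*(c - 3)*(c - 2)*(c - 5)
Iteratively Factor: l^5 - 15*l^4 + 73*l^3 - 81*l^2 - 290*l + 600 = (l - 5)*(l^4 - 10*l^3 + 23*l^2 + 34*l - 120) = (l - 5)*(l - 4)*(l^3 - 6*l^2 - l + 30) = (l - 5)*(l - 4)*(l - 3)*(l^2 - 3*l - 10) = (l - 5)^2*(l - 4)*(l - 3)*(l + 2)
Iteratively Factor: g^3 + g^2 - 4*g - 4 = (g + 2)*(g^2 - g - 2) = (g + 1)*(g + 2)*(g - 2)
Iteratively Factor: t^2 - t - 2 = (t + 1)*(t - 2)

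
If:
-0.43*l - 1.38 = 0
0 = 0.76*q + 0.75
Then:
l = -3.21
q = -0.99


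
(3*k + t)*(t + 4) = 3*k*t + 12*k + t^2 + 4*t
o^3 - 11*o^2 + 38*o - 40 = (o - 5)*(o - 4)*(o - 2)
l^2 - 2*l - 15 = (l - 5)*(l + 3)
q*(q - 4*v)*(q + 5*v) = q^3 + q^2*v - 20*q*v^2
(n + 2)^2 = n^2 + 4*n + 4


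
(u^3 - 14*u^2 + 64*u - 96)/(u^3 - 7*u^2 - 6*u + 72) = (u - 4)/(u + 3)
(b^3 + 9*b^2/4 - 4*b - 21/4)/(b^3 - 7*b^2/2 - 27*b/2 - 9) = (4*b^2 + 5*b - 21)/(2*(2*b^2 - 9*b - 18))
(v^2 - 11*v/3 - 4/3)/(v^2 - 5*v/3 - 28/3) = (3*v + 1)/(3*v + 7)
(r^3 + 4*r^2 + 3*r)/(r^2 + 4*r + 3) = r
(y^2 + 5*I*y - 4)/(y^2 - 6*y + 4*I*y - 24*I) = (y + I)/(y - 6)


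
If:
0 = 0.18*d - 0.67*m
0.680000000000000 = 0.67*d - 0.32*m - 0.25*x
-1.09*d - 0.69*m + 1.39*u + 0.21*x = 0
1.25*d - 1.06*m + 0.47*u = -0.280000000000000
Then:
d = -0.38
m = -0.10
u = 0.19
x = -3.62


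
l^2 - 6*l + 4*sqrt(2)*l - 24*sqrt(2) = (l - 6)*(l + 4*sqrt(2))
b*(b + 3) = b^2 + 3*b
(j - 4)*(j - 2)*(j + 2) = j^3 - 4*j^2 - 4*j + 16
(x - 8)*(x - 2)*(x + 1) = x^3 - 9*x^2 + 6*x + 16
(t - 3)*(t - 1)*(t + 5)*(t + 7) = t^4 + 8*t^3 - 10*t^2 - 104*t + 105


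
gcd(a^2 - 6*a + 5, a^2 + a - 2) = a - 1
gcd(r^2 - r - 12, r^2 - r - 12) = r^2 - r - 12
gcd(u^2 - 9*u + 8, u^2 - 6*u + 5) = u - 1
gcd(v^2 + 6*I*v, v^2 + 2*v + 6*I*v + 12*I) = v + 6*I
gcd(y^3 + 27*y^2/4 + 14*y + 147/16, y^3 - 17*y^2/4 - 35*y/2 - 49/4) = y + 7/4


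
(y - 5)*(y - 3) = y^2 - 8*y + 15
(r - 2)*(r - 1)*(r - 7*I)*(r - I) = r^4 - 3*r^3 - 8*I*r^3 - 5*r^2 + 24*I*r^2 + 21*r - 16*I*r - 14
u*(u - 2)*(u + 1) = u^3 - u^2 - 2*u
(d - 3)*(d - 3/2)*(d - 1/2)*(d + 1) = d^4 - 4*d^3 + 7*d^2/4 + 9*d/2 - 9/4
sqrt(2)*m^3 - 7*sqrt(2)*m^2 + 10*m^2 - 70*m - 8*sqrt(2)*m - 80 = (m - 8)*(m + 5*sqrt(2))*(sqrt(2)*m + sqrt(2))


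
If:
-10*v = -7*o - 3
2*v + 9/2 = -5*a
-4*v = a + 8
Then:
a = -1/9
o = -409/126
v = -71/36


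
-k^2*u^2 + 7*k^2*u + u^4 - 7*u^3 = u*(-k + u)*(k + u)*(u - 7)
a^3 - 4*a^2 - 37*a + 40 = (a - 8)*(a - 1)*(a + 5)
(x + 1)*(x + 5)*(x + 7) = x^3 + 13*x^2 + 47*x + 35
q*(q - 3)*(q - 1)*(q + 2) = q^4 - 2*q^3 - 5*q^2 + 6*q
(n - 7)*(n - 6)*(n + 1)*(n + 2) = n^4 - 10*n^3 + 5*n^2 + 100*n + 84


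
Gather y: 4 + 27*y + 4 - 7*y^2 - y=-7*y^2 + 26*y + 8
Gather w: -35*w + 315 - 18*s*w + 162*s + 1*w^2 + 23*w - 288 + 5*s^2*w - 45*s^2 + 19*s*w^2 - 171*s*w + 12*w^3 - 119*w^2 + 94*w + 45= -45*s^2 + 162*s + 12*w^3 + w^2*(19*s - 118) + w*(5*s^2 - 189*s + 82) + 72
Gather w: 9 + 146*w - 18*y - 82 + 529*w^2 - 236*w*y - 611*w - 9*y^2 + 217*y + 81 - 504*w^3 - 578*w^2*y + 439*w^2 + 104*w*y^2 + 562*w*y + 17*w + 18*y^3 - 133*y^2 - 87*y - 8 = -504*w^3 + w^2*(968 - 578*y) + w*(104*y^2 + 326*y - 448) + 18*y^3 - 142*y^2 + 112*y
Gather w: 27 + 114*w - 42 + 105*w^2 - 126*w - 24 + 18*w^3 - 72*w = 18*w^3 + 105*w^2 - 84*w - 39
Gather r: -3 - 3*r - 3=-3*r - 6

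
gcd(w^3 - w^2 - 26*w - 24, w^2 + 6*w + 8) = w + 4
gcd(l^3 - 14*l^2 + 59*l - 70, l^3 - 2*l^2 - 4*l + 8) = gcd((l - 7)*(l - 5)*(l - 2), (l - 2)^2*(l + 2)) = l - 2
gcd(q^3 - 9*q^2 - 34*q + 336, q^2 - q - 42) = q^2 - q - 42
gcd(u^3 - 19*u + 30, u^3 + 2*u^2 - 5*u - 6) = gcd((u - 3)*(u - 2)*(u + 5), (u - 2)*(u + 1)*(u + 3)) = u - 2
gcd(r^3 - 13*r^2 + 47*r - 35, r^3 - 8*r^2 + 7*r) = r^2 - 8*r + 7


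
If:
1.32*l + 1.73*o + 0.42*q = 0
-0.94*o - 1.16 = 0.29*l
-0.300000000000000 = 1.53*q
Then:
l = 2.82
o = -2.10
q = -0.20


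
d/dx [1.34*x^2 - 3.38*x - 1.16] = 2.68*x - 3.38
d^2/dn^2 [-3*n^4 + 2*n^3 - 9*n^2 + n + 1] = -36*n^2 + 12*n - 18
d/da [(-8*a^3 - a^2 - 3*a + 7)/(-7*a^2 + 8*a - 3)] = (56*a^4 - 128*a^3 + 43*a^2 + 104*a - 47)/(49*a^4 - 112*a^3 + 106*a^2 - 48*a + 9)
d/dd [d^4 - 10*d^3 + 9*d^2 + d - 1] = 4*d^3 - 30*d^2 + 18*d + 1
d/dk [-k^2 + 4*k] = 4 - 2*k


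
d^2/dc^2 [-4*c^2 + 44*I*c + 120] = -8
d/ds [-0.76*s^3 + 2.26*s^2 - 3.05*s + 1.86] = -2.28*s^2 + 4.52*s - 3.05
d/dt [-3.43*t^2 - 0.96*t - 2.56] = -6.86*t - 0.96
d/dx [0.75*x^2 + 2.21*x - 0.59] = 1.5*x + 2.21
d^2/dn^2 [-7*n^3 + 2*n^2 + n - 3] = 4 - 42*n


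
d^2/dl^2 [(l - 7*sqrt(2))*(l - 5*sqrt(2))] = 2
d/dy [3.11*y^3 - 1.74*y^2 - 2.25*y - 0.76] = 9.33*y^2 - 3.48*y - 2.25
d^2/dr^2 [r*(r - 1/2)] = 2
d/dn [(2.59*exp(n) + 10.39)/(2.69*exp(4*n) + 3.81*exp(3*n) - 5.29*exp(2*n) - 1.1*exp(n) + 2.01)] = (-20.9013*exp(4*n) - 131.5322*exp(3*n) - 105.0566*exp(2*n) + 109.9262*exp(n) + 16.6349)*exp(n)/(7.2361*exp(8*n) + 20.4978*exp(7*n) - 13.9441*exp(6*n) - 46.2278*exp(5*n) + 30.4159*exp(4*n) + 26.9542*exp(3*n) - 20.0558*exp(2*n) - 4.422*exp(n) + 4.0401)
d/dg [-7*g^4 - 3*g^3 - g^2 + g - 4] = -28*g^3 - 9*g^2 - 2*g + 1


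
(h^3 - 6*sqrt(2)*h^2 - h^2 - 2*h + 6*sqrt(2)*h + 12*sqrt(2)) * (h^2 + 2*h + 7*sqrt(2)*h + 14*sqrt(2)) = h^5 + h^4 + sqrt(2)*h^4 - 88*h^3 + sqrt(2)*h^3 - 88*h^2 - 4*sqrt(2)*h^2 - 4*sqrt(2)*h + 336*h + 336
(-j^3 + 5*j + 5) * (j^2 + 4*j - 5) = -j^5 - 4*j^4 + 10*j^3 + 25*j^2 - 5*j - 25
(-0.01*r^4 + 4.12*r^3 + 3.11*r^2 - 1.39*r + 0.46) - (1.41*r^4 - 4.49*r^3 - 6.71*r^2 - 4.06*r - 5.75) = -1.42*r^4 + 8.61*r^3 + 9.82*r^2 + 2.67*r + 6.21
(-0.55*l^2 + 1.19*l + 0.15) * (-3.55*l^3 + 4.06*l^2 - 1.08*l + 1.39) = 1.9525*l^5 - 6.4575*l^4 + 4.8929*l^3 - 1.4407*l^2 + 1.4921*l + 0.2085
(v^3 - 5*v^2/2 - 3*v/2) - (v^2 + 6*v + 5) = v^3 - 7*v^2/2 - 15*v/2 - 5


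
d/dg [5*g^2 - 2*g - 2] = 10*g - 2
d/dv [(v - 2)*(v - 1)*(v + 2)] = 3*v^2 - 2*v - 4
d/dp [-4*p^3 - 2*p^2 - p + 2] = -12*p^2 - 4*p - 1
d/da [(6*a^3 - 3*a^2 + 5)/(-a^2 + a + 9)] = (-6*a^4 + 12*a^3 + 159*a^2 - 44*a - 5)/(a^4 - 2*a^3 - 17*a^2 + 18*a + 81)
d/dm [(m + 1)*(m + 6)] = 2*m + 7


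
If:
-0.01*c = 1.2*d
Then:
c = -120.0*d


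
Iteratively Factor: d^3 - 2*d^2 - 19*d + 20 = (d + 4)*(d^2 - 6*d + 5) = (d - 5)*(d + 4)*(d - 1)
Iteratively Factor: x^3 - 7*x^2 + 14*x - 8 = (x - 1)*(x^2 - 6*x + 8) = (x - 2)*(x - 1)*(x - 4)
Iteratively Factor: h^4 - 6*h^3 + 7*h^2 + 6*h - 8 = (h - 1)*(h^3 - 5*h^2 + 2*h + 8) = (h - 4)*(h - 1)*(h^2 - h - 2) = (h - 4)*(h - 2)*(h - 1)*(h + 1)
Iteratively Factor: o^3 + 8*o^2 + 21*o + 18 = (o + 2)*(o^2 + 6*o + 9) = (o + 2)*(o + 3)*(o + 3)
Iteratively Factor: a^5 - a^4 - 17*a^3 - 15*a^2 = (a)*(a^4 - a^3 - 17*a^2 - 15*a) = a*(a + 3)*(a^3 - 4*a^2 - 5*a) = a*(a - 5)*(a + 3)*(a^2 + a) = a*(a - 5)*(a + 1)*(a + 3)*(a)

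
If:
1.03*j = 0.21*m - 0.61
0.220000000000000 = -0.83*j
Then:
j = -0.27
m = 1.60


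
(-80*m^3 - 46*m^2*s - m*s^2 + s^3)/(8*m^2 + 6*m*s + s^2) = (-40*m^2 - 3*m*s + s^2)/(4*m + s)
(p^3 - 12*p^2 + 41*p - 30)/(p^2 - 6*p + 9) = (p^3 - 12*p^2 + 41*p - 30)/(p^2 - 6*p + 9)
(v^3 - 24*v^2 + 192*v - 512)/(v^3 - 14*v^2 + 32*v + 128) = (v - 8)/(v + 2)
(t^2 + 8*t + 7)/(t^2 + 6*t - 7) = (t + 1)/(t - 1)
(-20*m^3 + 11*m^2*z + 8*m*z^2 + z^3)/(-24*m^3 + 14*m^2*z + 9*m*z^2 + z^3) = (5*m + z)/(6*m + z)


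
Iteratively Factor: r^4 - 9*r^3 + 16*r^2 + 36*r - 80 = (r - 4)*(r^3 - 5*r^2 - 4*r + 20) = (r - 5)*(r - 4)*(r^2 - 4) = (r - 5)*(r - 4)*(r + 2)*(r - 2)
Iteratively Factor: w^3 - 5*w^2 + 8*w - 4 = (w - 2)*(w^2 - 3*w + 2) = (w - 2)*(w - 1)*(w - 2)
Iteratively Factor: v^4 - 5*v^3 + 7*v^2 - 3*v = (v - 3)*(v^3 - 2*v^2 + v) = (v - 3)*(v - 1)*(v^2 - v) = (v - 3)*(v - 1)^2*(v)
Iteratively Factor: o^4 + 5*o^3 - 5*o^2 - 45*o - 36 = (o + 4)*(o^3 + o^2 - 9*o - 9) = (o + 3)*(o + 4)*(o^2 - 2*o - 3) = (o - 3)*(o + 3)*(o + 4)*(o + 1)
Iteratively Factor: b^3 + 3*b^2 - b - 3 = (b - 1)*(b^2 + 4*b + 3) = (b - 1)*(b + 3)*(b + 1)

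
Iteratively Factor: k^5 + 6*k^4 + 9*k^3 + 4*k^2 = (k + 1)*(k^4 + 5*k^3 + 4*k^2) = k*(k + 1)*(k^3 + 5*k^2 + 4*k) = k^2*(k + 1)*(k^2 + 5*k + 4) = k^2*(k + 1)*(k + 4)*(k + 1)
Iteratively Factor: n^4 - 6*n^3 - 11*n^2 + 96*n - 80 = (n - 1)*(n^3 - 5*n^2 - 16*n + 80) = (n - 5)*(n - 1)*(n^2 - 16) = (n - 5)*(n - 1)*(n + 4)*(n - 4)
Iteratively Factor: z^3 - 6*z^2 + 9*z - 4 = (z - 4)*(z^2 - 2*z + 1) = (z - 4)*(z - 1)*(z - 1)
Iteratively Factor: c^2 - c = (c)*(c - 1)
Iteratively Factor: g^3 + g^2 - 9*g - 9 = (g + 3)*(g^2 - 2*g - 3) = (g - 3)*(g + 3)*(g + 1)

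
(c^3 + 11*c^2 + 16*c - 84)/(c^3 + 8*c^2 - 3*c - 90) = (c^2 + 5*c - 14)/(c^2 + 2*c - 15)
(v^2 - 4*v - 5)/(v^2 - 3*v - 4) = (v - 5)/(v - 4)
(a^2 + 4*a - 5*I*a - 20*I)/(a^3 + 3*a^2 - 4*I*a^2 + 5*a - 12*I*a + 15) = (a + 4)/(a^2 + a*(3 + I) + 3*I)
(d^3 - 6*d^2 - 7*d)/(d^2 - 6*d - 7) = d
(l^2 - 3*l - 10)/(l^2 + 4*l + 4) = (l - 5)/(l + 2)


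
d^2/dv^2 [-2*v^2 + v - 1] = -4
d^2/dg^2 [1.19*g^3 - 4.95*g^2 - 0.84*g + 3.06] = 7.14*g - 9.9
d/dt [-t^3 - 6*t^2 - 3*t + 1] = -3*t^2 - 12*t - 3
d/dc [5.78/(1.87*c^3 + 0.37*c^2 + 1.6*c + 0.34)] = (-32.4258*c^2 - 4.2772*c - 9.248)/(1.87*c^3 + 0.37*c^2 + 1.6*c + 0.34)^2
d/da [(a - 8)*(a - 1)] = 2*a - 9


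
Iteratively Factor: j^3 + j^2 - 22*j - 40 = (j - 5)*(j^2 + 6*j + 8) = (j - 5)*(j + 2)*(j + 4)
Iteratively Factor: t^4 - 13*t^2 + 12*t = (t + 4)*(t^3 - 4*t^2 + 3*t) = (t - 3)*(t + 4)*(t^2 - t) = (t - 3)*(t - 1)*(t + 4)*(t)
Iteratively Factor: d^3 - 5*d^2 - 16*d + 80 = (d + 4)*(d^2 - 9*d + 20) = (d - 5)*(d + 4)*(d - 4)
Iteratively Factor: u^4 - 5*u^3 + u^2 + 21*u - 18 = (u + 2)*(u^3 - 7*u^2 + 15*u - 9) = (u - 3)*(u + 2)*(u^2 - 4*u + 3) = (u - 3)*(u - 1)*(u + 2)*(u - 3)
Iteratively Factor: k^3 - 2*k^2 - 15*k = (k + 3)*(k^2 - 5*k) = (k - 5)*(k + 3)*(k)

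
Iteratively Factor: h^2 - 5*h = (h)*(h - 5)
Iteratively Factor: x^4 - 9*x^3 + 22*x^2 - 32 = (x - 2)*(x^3 - 7*x^2 + 8*x + 16) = (x - 2)*(x + 1)*(x^2 - 8*x + 16) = (x - 4)*(x - 2)*(x + 1)*(x - 4)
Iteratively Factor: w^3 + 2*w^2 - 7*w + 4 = (w - 1)*(w^2 + 3*w - 4) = (w - 1)^2*(w + 4)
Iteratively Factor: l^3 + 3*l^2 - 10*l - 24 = (l - 3)*(l^2 + 6*l + 8) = (l - 3)*(l + 4)*(l + 2)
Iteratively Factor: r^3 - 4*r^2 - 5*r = (r - 5)*(r^2 + r) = (r - 5)*(r + 1)*(r)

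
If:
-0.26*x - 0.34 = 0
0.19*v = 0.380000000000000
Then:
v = 2.00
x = -1.31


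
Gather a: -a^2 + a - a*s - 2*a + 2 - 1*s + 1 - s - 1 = -a^2 + a*(-s - 1) - 2*s + 2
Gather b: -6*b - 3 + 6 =3 - 6*b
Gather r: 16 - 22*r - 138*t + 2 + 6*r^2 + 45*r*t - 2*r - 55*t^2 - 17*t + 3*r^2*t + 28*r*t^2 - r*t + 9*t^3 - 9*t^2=r^2*(3*t + 6) + r*(28*t^2 + 44*t - 24) + 9*t^3 - 64*t^2 - 155*t + 18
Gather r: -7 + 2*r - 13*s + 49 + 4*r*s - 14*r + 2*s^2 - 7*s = r*(4*s - 12) + 2*s^2 - 20*s + 42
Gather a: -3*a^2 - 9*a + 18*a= -3*a^2 + 9*a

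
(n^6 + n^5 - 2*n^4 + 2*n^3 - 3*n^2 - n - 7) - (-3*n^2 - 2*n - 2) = n^6 + n^5 - 2*n^4 + 2*n^3 + n - 5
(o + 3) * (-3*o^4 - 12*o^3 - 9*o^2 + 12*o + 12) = -3*o^5 - 21*o^4 - 45*o^3 - 15*o^2 + 48*o + 36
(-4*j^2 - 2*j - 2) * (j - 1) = -4*j^3 + 2*j^2 + 2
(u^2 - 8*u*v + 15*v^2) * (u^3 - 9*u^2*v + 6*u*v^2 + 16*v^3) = u^5 - 17*u^4*v + 93*u^3*v^2 - 167*u^2*v^3 - 38*u*v^4 + 240*v^5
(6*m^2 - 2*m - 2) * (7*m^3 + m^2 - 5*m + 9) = 42*m^5 - 8*m^4 - 46*m^3 + 62*m^2 - 8*m - 18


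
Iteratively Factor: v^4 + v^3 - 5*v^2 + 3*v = (v - 1)*(v^3 + 2*v^2 - 3*v) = (v - 1)^2*(v^2 + 3*v) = (v - 1)^2*(v + 3)*(v)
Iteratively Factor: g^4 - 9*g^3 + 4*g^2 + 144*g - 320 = (g - 5)*(g^3 - 4*g^2 - 16*g + 64) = (g - 5)*(g - 4)*(g^2 - 16) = (g - 5)*(g - 4)^2*(g + 4)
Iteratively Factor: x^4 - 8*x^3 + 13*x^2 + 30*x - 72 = (x - 3)*(x^3 - 5*x^2 - 2*x + 24) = (x - 3)^2*(x^2 - 2*x - 8) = (x - 3)^2*(x + 2)*(x - 4)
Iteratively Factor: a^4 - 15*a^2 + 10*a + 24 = (a + 4)*(a^3 - 4*a^2 + a + 6) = (a + 1)*(a + 4)*(a^2 - 5*a + 6) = (a - 3)*(a + 1)*(a + 4)*(a - 2)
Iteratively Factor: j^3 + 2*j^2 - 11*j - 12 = (j + 1)*(j^2 + j - 12) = (j + 1)*(j + 4)*(j - 3)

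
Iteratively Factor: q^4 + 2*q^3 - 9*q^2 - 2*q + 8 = (q - 2)*(q^3 + 4*q^2 - q - 4) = (q - 2)*(q + 4)*(q^2 - 1) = (q - 2)*(q - 1)*(q + 4)*(q + 1)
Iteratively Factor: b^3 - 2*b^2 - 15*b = (b)*(b^2 - 2*b - 15) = b*(b - 5)*(b + 3)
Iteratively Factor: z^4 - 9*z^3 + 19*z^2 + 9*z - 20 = (z - 5)*(z^3 - 4*z^2 - z + 4) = (z - 5)*(z - 1)*(z^2 - 3*z - 4) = (z - 5)*(z - 1)*(z + 1)*(z - 4)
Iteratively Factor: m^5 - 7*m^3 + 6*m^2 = (m)*(m^4 - 7*m^2 + 6*m) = m^2*(m^3 - 7*m + 6) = m^2*(m + 3)*(m^2 - 3*m + 2) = m^2*(m - 2)*(m + 3)*(m - 1)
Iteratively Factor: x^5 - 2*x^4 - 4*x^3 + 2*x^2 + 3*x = (x)*(x^4 - 2*x^3 - 4*x^2 + 2*x + 3) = x*(x - 1)*(x^3 - x^2 - 5*x - 3) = x*(x - 3)*(x - 1)*(x^2 + 2*x + 1) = x*(x - 3)*(x - 1)*(x + 1)*(x + 1)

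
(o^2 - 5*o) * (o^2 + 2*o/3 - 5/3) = o^4 - 13*o^3/3 - 5*o^2 + 25*o/3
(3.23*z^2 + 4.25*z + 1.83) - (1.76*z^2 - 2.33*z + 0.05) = 1.47*z^2 + 6.58*z + 1.78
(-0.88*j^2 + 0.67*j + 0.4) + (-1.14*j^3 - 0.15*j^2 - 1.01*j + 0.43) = -1.14*j^3 - 1.03*j^2 - 0.34*j + 0.83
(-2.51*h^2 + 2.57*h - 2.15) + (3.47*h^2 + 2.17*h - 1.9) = 0.96*h^2 + 4.74*h - 4.05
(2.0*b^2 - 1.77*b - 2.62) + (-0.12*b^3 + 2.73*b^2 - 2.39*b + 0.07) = -0.12*b^3 + 4.73*b^2 - 4.16*b - 2.55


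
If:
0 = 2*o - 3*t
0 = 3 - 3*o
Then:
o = 1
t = 2/3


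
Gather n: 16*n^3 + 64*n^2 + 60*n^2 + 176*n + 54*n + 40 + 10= 16*n^3 + 124*n^2 + 230*n + 50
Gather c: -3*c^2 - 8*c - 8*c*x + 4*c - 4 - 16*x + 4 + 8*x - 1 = -3*c^2 + c*(-8*x - 4) - 8*x - 1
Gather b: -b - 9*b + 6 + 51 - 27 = 30 - 10*b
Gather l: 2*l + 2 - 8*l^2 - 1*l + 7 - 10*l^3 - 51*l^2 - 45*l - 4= -10*l^3 - 59*l^2 - 44*l + 5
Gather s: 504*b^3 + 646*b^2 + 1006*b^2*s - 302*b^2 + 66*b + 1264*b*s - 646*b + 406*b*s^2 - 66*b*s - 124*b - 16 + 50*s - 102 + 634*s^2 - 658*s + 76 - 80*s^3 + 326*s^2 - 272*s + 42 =504*b^3 + 344*b^2 - 704*b - 80*s^3 + s^2*(406*b + 960) + s*(1006*b^2 + 1198*b - 880)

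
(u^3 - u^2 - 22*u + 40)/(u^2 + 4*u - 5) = (u^2 - 6*u + 8)/(u - 1)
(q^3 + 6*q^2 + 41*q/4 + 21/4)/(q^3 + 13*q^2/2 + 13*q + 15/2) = (4*q^2 + 20*q + 21)/(2*(2*q^2 + 11*q + 15))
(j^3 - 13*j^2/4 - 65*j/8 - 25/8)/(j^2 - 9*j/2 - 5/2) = j + 5/4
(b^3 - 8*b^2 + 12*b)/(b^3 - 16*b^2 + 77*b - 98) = b*(b - 6)/(b^2 - 14*b + 49)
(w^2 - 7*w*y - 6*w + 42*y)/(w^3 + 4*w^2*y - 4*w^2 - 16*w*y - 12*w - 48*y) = (w - 7*y)/(w^2 + 4*w*y + 2*w + 8*y)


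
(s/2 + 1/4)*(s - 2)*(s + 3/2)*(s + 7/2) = s^4/2 + 7*s^3/4 - 13*s^2/8 - 103*s/16 - 21/8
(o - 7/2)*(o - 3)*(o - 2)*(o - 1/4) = o^4 - 35*o^3/4 + 205*o^2/8 - 215*o/8 + 21/4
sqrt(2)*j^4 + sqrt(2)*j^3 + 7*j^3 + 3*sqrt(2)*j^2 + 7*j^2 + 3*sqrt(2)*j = j*(j + 1)*(j + 3*sqrt(2))*(sqrt(2)*j + 1)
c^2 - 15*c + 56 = (c - 8)*(c - 7)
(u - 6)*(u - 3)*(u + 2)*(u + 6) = u^4 - u^3 - 42*u^2 + 36*u + 216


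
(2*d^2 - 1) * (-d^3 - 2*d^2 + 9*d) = -2*d^5 - 4*d^4 + 19*d^3 + 2*d^2 - 9*d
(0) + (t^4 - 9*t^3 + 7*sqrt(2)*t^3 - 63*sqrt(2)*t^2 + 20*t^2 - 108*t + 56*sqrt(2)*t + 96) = t^4 - 9*t^3 + 7*sqrt(2)*t^3 - 63*sqrt(2)*t^2 + 20*t^2 - 108*t + 56*sqrt(2)*t + 96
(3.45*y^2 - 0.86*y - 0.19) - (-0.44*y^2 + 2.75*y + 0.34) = 3.89*y^2 - 3.61*y - 0.53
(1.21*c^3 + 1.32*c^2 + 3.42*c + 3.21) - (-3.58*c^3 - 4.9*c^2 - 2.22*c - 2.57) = 4.79*c^3 + 6.22*c^2 + 5.64*c + 5.78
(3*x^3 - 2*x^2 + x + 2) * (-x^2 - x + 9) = -3*x^5 - x^4 + 28*x^3 - 21*x^2 + 7*x + 18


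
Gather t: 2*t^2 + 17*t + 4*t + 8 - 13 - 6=2*t^2 + 21*t - 11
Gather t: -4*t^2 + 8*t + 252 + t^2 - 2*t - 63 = -3*t^2 + 6*t + 189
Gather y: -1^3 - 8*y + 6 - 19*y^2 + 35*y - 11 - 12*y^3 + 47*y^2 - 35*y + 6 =-12*y^3 + 28*y^2 - 8*y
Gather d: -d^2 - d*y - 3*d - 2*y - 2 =-d^2 + d*(-y - 3) - 2*y - 2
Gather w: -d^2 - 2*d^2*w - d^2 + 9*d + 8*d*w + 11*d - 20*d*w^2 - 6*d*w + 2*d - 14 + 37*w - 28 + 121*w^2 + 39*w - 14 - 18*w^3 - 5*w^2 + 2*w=-2*d^2 + 22*d - 18*w^3 + w^2*(116 - 20*d) + w*(-2*d^2 + 2*d + 78) - 56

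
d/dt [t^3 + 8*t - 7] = 3*t^2 + 8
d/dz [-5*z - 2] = -5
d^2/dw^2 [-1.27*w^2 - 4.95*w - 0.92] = -2.54000000000000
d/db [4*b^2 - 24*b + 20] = 8*b - 24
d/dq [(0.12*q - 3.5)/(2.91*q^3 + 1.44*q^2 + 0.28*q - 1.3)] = (-0.6984*q^3 + 30.3822*q^2 + 10.08*q + 0.824)/(8.4681*q^6 + 8.3808*q^5 + 3.7032*q^4 - 6.7596*q^3 - 3.6656*q^2 - 0.728*q + 1.69)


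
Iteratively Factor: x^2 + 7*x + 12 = (x + 4)*(x + 3)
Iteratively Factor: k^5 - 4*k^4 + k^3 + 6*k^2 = (k + 1)*(k^4 - 5*k^3 + 6*k^2) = (k - 3)*(k + 1)*(k^3 - 2*k^2) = k*(k - 3)*(k + 1)*(k^2 - 2*k) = k*(k - 3)*(k - 2)*(k + 1)*(k)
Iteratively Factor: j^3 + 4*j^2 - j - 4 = (j + 4)*(j^2 - 1) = (j + 1)*(j + 4)*(j - 1)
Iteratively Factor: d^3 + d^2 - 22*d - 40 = (d + 2)*(d^2 - d - 20) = (d + 2)*(d + 4)*(d - 5)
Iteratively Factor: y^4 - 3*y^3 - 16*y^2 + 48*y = (y + 4)*(y^3 - 7*y^2 + 12*y) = (y - 4)*(y + 4)*(y^2 - 3*y) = y*(y - 4)*(y + 4)*(y - 3)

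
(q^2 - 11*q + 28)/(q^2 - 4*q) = (q - 7)/q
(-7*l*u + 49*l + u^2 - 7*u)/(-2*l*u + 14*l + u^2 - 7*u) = (-7*l + u)/(-2*l + u)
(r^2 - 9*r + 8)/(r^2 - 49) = (r^2 - 9*r + 8)/(r^2 - 49)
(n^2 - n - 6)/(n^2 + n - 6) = (n^2 - n - 6)/(n^2 + n - 6)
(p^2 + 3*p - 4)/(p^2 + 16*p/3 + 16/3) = 3*(p - 1)/(3*p + 4)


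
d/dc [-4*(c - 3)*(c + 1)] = 8 - 8*c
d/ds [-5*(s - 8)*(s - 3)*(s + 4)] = -15*s^2 + 70*s + 100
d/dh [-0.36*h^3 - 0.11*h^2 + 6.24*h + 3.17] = -1.08*h^2 - 0.22*h + 6.24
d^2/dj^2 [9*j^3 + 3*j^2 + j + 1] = 54*j + 6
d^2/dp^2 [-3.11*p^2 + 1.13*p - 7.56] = -6.22000000000000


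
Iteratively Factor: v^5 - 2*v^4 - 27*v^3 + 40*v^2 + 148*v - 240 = (v - 5)*(v^4 + 3*v^3 - 12*v^2 - 20*v + 48) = (v - 5)*(v - 2)*(v^3 + 5*v^2 - 2*v - 24) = (v - 5)*(v - 2)*(v + 4)*(v^2 + v - 6) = (v - 5)*(v - 2)^2*(v + 4)*(v + 3)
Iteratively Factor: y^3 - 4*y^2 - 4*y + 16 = (y - 2)*(y^2 - 2*y - 8) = (y - 2)*(y + 2)*(y - 4)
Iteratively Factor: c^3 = (c)*(c^2) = c^2*(c)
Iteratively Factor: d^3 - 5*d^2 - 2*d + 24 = (d + 2)*(d^2 - 7*d + 12) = (d - 4)*(d + 2)*(d - 3)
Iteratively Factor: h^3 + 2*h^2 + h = (h)*(h^2 + 2*h + 1) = h*(h + 1)*(h + 1)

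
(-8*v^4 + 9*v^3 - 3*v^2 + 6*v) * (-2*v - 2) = 16*v^5 - 2*v^4 - 12*v^3 - 6*v^2 - 12*v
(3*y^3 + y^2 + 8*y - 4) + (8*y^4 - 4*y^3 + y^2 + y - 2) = 8*y^4 - y^3 + 2*y^2 + 9*y - 6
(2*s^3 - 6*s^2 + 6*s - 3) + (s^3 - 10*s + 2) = 3*s^3 - 6*s^2 - 4*s - 1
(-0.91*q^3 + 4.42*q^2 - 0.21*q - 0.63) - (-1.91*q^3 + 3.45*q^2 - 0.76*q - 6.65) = 1.0*q^3 + 0.97*q^2 + 0.55*q + 6.02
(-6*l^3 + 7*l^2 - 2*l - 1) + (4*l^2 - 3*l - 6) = -6*l^3 + 11*l^2 - 5*l - 7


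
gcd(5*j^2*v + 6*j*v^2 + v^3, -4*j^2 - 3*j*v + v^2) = j + v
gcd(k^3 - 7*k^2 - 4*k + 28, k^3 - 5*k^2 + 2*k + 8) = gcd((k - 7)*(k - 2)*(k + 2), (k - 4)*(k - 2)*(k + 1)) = k - 2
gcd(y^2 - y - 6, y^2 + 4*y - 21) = y - 3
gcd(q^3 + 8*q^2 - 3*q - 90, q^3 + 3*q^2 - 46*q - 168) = q + 6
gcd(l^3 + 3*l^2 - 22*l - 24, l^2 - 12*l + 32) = l - 4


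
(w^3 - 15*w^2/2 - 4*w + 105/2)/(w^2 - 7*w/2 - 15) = (w^2 - 10*w + 21)/(w - 6)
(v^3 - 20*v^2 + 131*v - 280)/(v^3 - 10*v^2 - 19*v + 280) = (v - 5)/(v + 5)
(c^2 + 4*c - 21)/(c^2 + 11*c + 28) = (c - 3)/(c + 4)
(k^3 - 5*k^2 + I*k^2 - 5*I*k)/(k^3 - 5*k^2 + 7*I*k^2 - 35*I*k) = (k + I)/(k + 7*I)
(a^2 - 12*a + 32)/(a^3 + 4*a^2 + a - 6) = (a^2 - 12*a + 32)/(a^3 + 4*a^2 + a - 6)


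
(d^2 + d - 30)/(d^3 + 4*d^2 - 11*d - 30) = (d^2 + d - 30)/(d^3 + 4*d^2 - 11*d - 30)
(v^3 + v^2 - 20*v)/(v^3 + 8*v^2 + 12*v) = (v^2 + v - 20)/(v^2 + 8*v + 12)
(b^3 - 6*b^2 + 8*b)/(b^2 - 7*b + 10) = b*(b - 4)/(b - 5)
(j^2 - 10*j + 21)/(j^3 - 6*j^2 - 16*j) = (-j^2 + 10*j - 21)/(j*(-j^2 + 6*j + 16))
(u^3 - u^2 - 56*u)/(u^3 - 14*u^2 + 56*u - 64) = u*(u + 7)/(u^2 - 6*u + 8)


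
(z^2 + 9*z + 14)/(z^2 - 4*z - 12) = (z + 7)/(z - 6)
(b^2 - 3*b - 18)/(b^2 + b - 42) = (b + 3)/(b + 7)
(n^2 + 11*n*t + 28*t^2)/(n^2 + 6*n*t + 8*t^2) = (n + 7*t)/(n + 2*t)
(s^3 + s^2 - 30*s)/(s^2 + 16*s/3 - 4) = 3*s*(s - 5)/(3*s - 2)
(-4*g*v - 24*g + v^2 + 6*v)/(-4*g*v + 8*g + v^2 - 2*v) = (v + 6)/(v - 2)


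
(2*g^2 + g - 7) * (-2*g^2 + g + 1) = -4*g^4 + 17*g^2 - 6*g - 7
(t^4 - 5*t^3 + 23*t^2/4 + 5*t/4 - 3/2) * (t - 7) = t^5 - 12*t^4 + 163*t^3/4 - 39*t^2 - 41*t/4 + 21/2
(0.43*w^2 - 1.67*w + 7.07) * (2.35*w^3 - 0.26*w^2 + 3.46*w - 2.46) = 1.0105*w^5 - 4.0363*w^4 + 18.5365*w^3 - 8.6742*w^2 + 28.5704*w - 17.3922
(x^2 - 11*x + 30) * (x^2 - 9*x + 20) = x^4 - 20*x^3 + 149*x^2 - 490*x + 600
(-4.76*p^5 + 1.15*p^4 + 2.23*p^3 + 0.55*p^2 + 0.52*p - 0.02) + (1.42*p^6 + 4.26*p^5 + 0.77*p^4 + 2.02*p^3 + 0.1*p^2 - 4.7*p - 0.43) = 1.42*p^6 - 0.5*p^5 + 1.92*p^4 + 4.25*p^3 + 0.65*p^2 - 4.18*p - 0.45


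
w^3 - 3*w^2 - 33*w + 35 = (w - 7)*(w - 1)*(w + 5)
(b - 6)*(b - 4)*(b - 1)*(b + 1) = b^4 - 10*b^3 + 23*b^2 + 10*b - 24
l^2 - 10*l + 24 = (l - 6)*(l - 4)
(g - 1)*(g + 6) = g^2 + 5*g - 6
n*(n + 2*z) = n^2 + 2*n*z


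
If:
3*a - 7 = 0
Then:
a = 7/3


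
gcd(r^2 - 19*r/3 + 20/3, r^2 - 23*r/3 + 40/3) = r - 5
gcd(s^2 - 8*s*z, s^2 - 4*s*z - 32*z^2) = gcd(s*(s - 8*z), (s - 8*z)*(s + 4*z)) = -s + 8*z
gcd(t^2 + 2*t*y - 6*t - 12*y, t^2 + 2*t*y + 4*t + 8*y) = t + 2*y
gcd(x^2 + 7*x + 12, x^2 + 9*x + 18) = x + 3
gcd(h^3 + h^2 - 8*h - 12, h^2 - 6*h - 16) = h + 2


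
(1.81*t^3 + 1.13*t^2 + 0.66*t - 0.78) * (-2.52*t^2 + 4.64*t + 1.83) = -4.5612*t^5 + 5.5508*t^4 + 6.8923*t^3 + 7.0959*t^2 - 2.4114*t - 1.4274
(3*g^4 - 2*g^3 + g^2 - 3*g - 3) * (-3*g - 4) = -9*g^5 - 6*g^4 + 5*g^3 + 5*g^2 + 21*g + 12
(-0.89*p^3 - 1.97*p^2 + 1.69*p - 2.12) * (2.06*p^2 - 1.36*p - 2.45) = -1.8334*p^5 - 2.8478*p^4 + 8.3411*p^3 - 1.8391*p^2 - 1.2573*p + 5.194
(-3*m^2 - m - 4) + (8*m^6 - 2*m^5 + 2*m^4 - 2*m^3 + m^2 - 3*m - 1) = 8*m^6 - 2*m^5 + 2*m^4 - 2*m^3 - 2*m^2 - 4*m - 5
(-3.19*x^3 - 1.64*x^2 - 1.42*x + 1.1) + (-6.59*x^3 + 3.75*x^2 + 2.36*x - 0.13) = -9.78*x^3 + 2.11*x^2 + 0.94*x + 0.97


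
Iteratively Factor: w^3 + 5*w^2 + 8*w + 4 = (w + 1)*(w^2 + 4*w + 4) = (w + 1)*(w + 2)*(w + 2)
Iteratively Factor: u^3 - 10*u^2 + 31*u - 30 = (u - 5)*(u^2 - 5*u + 6) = (u - 5)*(u - 3)*(u - 2)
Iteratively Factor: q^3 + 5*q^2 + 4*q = (q + 4)*(q^2 + q) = (q + 1)*(q + 4)*(q)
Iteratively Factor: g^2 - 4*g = (g)*(g - 4)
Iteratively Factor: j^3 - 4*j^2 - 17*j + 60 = (j - 5)*(j^2 + j - 12) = (j - 5)*(j - 3)*(j + 4)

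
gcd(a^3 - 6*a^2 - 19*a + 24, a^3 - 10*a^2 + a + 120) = a^2 - 5*a - 24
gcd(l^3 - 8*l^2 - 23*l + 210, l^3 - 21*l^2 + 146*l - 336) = l^2 - 13*l + 42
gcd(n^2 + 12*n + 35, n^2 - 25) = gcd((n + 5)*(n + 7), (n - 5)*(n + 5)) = n + 5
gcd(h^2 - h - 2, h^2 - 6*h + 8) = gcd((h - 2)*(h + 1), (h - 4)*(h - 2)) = h - 2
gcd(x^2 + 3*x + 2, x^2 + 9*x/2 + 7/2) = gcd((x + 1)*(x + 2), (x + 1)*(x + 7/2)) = x + 1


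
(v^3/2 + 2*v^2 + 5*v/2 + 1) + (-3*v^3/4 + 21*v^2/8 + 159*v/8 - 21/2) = -v^3/4 + 37*v^2/8 + 179*v/8 - 19/2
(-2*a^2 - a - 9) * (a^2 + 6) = -2*a^4 - a^3 - 21*a^2 - 6*a - 54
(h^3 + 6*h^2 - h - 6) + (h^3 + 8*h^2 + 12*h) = 2*h^3 + 14*h^2 + 11*h - 6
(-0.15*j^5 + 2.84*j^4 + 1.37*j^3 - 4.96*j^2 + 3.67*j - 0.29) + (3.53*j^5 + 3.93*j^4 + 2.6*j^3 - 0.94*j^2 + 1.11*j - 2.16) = 3.38*j^5 + 6.77*j^4 + 3.97*j^3 - 5.9*j^2 + 4.78*j - 2.45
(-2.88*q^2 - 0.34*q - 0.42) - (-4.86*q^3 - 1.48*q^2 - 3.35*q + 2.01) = 4.86*q^3 - 1.4*q^2 + 3.01*q - 2.43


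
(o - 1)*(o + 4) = o^2 + 3*o - 4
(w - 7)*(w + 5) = w^2 - 2*w - 35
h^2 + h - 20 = (h - 4)*(h + 5)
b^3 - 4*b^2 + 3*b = b*(b - 3)*(b - 1)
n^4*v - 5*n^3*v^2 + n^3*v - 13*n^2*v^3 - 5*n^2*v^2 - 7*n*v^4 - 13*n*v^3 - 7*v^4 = (n - 7*v)*(n + v)^2*(n*v + v)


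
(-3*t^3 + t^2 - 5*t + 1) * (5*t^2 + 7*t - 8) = -15*t^5 - 16*t^4 + 6*t^3 - 38*t^2 + 47*t - 8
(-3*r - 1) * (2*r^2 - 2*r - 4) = -6*r^3 + 4*r^2 + 14*r + 4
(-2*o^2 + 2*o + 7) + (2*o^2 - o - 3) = o + 4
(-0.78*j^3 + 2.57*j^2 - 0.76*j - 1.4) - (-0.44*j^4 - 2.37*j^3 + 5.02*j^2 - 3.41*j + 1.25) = 0.44*j^4 + 1.59*j^3 - 2.45*j^2 + 2.65*j - 2.65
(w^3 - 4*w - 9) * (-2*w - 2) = -2*w^4 - 2*w^3 + 8*w^2 + 26*w + 18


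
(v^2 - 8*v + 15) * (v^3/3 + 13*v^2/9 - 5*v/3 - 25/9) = v^5/3 - 11*v^4/9 - 74*v^3/9 + 290*v^2/9 - 25*v/9 - 125/3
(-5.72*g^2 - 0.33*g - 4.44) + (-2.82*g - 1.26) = -5.72*g^2 - 3.15*g - 5.7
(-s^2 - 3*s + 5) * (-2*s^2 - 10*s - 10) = 2*s^4 + 16*s^3 + 30*s^2 - 20*s - 50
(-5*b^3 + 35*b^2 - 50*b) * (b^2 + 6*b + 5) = -5*b^5 + 5*b^4 + 135*b^3 - 125*b^2 - 250*b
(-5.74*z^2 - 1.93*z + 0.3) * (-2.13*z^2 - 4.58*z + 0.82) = 12.2262*z^4 + 30.4001*z^3 + 3.4936*z^2 - 2.9566*z + 0.246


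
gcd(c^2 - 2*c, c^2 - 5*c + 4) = 1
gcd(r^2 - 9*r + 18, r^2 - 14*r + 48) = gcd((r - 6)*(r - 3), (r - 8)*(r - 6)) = r - 6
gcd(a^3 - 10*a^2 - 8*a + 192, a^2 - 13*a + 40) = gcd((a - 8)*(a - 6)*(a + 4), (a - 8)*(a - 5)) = a - 8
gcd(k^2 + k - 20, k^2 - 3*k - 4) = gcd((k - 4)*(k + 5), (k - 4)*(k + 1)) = k - 4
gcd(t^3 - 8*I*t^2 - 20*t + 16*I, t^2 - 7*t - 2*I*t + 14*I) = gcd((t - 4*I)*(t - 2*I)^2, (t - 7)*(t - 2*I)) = t - 2*I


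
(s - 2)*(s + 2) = s^2 - 4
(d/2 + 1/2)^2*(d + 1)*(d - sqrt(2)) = d^4/4 - sqrt(2)*d^3/4 + 3*d^3/4 - 3*sqrt(2)*d^2/4 + 3*d^2/4 - 3*sqrt(2)*d/4 + d/4 - sqrt(2)/4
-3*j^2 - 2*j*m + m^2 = (-3*j + m)*(j + m)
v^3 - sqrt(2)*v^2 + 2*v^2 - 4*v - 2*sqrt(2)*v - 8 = (v + 2)*(v - 2*sqrt(2))*(v + sqrt(2))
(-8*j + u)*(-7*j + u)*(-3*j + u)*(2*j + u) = -336*j^4 + 34*j^3*u + 65*j^2*u^2 - 16*j*u^3 + u^4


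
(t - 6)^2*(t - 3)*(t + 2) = t^4 - 13*t^3 + 42*t^2 + 36*t - 216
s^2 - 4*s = s*(s - 4)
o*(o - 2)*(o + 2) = o^3 - 4*o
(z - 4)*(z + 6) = z^2 + 2*z - 24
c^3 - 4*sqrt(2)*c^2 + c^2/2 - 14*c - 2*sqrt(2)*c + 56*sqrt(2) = (c - 7/2)*(c + 4)*(c - 4*sqrt(2))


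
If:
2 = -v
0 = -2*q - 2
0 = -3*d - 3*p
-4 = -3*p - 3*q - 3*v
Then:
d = -13/3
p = 13/3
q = -1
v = -2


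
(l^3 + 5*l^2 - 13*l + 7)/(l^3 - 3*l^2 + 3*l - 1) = (l + 7)/(l - 1)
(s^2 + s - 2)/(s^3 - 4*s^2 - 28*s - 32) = (s - 1)/(s^2 - 6*s - 16)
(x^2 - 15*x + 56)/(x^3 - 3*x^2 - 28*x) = (x - 8)/(x*(x + 4))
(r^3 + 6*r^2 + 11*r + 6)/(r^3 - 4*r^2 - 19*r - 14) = (r + 3)/(r - 7)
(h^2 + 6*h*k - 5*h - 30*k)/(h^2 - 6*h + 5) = (h + 6*k)/(h - 1)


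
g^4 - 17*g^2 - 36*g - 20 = (g - 5)*(g + 1)*(g + 2)^2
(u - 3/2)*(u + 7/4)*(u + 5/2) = u^3 + 11*u^2/4 - 2*u - 105/16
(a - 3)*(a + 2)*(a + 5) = a^3 + 4*a^2 - 11*a - 30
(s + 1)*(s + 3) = s^2 + 4*s + 3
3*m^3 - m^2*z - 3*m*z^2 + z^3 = (-3*m + z)*(-m + z)*(m + z)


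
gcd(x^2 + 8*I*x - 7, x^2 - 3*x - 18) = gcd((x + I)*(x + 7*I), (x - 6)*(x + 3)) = 1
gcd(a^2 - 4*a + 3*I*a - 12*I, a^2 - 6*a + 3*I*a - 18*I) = a + 3*I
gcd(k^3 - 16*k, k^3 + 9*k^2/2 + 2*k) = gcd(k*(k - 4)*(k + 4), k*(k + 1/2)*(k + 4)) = k^2 + 4*k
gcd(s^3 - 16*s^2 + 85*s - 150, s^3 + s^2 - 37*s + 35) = s - 5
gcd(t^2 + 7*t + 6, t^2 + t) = t + 1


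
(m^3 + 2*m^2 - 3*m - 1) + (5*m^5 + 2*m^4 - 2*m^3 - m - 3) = 5*m^5 + 2*m^4 - m^3 + 2*m^2 - 4*m - 4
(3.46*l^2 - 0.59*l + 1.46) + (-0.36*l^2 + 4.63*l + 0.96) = 3.1*l^2 + 4.04*l + 2.42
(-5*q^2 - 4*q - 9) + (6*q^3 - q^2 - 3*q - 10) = 6*q^3 - 6*q^2 - 7*q - 19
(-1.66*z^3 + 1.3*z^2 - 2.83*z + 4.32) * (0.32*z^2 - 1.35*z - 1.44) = -0.5312*z^5 + 2.657*z^4 - 0.270200000000001*z^3 + 3.3309*z^2 - 1.7568*z - 6.2208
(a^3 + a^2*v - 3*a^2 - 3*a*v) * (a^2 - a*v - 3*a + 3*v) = a^5 - 6*a^4 - a^3*v^2 + 9*a^3 + 6*a^2*v^2 - 9*a*v^2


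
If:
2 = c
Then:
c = 2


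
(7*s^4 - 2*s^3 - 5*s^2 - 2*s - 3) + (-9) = 7*s^4 - 2*s^3 - 5*s^2 - 2*s - 12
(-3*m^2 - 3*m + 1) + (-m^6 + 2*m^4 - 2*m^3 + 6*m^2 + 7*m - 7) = -m^6 + 2*m^4 - 2*m^3 + 3*m^2 + 4*m - 6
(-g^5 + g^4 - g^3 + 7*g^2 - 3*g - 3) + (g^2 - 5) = -g^5 + g^4 - g^3 + 8*g^2 - 3*g - 8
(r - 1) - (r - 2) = 1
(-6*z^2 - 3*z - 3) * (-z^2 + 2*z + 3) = 6*z^4 - 9*z^3 - 21*z^2 - 15*z - 9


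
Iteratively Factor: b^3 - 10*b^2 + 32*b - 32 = (b - 4)*(b^2 - 6*b + 8) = (b - 4)*(b - 2)*(b - 4)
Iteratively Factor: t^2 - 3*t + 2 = (t - 2)*(t - 1)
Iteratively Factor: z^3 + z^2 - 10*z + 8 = (z - 2)*(z^2 + 3*z - 4) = (z - 2)*(z - 1)*(z + 4)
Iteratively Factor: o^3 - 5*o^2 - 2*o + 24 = (o - 3)*(o^2 - 2*o - 8) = (o - 3)*(o + 2)*(o - 4)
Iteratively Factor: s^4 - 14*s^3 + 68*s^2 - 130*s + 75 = (s - 5)*(s^3 - 9*s^2 + 23*s - 15) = (s - 5)*(s - 3)*(s^2 - 6*s + 5) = (s - 5)*(s - 3)*(s - 1)*(s - 5)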